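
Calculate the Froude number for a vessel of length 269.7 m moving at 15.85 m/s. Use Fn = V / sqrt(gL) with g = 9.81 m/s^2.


Formula: Fn = V / sqrt(g * L)
Step 1 — g * L = 9.81 * 269.7 = 2645.757
Step 2 — sqrt(g * L) = sqrt(2645.757) = 51.436923
Step 3 — Fn = 15.85 / 51.436923 ≈ 0.30814 (5 s.f.)

0.30814


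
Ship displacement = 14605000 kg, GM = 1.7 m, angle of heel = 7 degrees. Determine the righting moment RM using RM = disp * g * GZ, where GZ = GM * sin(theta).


Formula: GZ = GM * sin(theta); RM = disp * g * GZ
Step 1 — GZ = 1.7 * sin(7°) = 1.7 * 0.121869 = 0.207177 m
Step 2 — RM = 14605000 * 9.81 * 0.207177 ≈ 29683000 N·m (5 s.f.)

29683000 N·m


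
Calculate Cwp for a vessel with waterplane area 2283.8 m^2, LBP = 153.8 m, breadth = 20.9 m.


Formula: Cwp = Aw / (L * B)
Step 1 — L * B = 153.8 * 20.9 = 3214.42 m^2
Step 2 — Cwp = 2283.8 / 3214.42 ≈ 0.71049 (5 s.f.)

0.71049


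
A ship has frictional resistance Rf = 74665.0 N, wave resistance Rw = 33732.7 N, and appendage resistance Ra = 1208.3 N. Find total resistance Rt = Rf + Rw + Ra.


Formula: Rt = Rf + Rw + Ra
Substituting: Rt = 74665.0 + 33732.7 + 1208.3
Result: Rt = 109606.0 N

109606.0 N


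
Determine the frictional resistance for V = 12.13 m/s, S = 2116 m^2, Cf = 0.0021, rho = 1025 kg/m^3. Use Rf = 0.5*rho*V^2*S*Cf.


Formula: Rf = 0.5 * rho * V^2 * S * Cf
Step 1 — V^2 = 12.13^2 = 147.1369
Step 2 — 0.5 * rho * V^2 = 0.5 * 1025 * 147.1369 = 75407.66125
Step 3 — Rf = 75407.66125 * 2116 * 0.0021 ≈ 335080 N (5 s.f.)

335080 N


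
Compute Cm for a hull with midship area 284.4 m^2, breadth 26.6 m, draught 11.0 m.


Formula: Cm = Am / (B * T)
Step 1 — B * T = 26.6 * 11.0 = 292.6 m^2
Step 2 — Cm = 284.4 / 292.6 ≈ 0.97198 (5 s.f.)

0.97198


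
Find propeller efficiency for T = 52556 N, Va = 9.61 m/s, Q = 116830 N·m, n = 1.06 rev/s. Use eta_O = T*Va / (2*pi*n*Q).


Formula: eta = T * Va / (2 * pi * n * Q)
Step 1 — numerator = T * Va = 52556 * 9.61 = 505063.16
Step 2 — 2 * pi * n = 2 * pi * 1.06 = 6.660176
Step 3 — denominator = 6.660176 * 116830 = 778108.36
Step 4 — eta = 505063.16 / 778108.36 ≈ 0.64909 (5 s.f.)

0.64909


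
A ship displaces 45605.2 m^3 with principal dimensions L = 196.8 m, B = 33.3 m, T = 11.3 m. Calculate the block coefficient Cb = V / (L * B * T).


Formula: Cb = V / (L * B * T)
Step 1 — L * B * T = 196.8 * 33.3 * 11.3 = 74053.872 m^3
Step 2 — Cb = 45605.2 / 74053.872 ≈ 0.61584 (5 s.f.)

0.61584


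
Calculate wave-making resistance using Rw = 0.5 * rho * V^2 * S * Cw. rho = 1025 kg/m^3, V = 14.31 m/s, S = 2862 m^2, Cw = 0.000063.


Formula: Rw = 0.5 * rho * V^2 * S * Cw
Step 1 — V^2 = 14.31^2 = 204.7761
Step 2 — 0.5 * rho * V^2 = 0.5 * 1025 * 204.7761 = 104947.75125
Step 3 — Rw = 104947.75125 * 2862 * 0.000063 ≈ 18923 N (5 s.f.)

18923 N


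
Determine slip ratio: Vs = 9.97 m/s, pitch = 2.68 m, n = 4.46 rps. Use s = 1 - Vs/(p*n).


Formula: s = 1 - Vs / (p * n)
Step 1 — p * n = 2.68 * 4.46 = 11.9528
Step 2 — Vs / (p*n) = 9.97 / 11.9528 = 0.834114 (6 d.p.)
Step 3 — s = 1 - 0.834114 = 0.165886

0.165886


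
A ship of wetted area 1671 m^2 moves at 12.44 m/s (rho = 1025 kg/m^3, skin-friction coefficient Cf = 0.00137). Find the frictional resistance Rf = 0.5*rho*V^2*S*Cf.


Formula: Rf = 0.5 * rho * V^2 * S * Cf
Step 1 — V^2 = 12.44^2 = 154.7536
Step 2 — 0.5 * rho * V^2 = 0.5 * 1025 * 154.7536 = 79311.22
Step 3 — Rf = 79311.22 * 1671 * 0.00137 ≈ 181560 N (5 s.f.)

181560 N


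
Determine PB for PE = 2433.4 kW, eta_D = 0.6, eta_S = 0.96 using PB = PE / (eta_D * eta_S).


Formula: PB = PE / (eta_D * eta_S)
Step 1 — combined efficiency = eta_D * eta_S = 0.6 * 0.96 = 0.576
Step 2 — PB = 2433.4 / 0.576 ≈ 4224.7 kW (5 s.f.)

4224.7 kW


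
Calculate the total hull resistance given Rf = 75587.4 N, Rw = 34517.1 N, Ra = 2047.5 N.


Formula: Rt = Rf + Rw + Ra
Substituting: Rt = 75587.4 + 34517.1 + 2047.5
Result: Rt = 112152.0 N

112152.0 N


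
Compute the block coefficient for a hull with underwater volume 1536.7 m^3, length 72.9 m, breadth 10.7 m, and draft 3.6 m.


Formula: Cb = V / (L * B * T)
Step 1 — L * B * T = 72.9 * 10.7 * 3.6 = 2808.108 m^3
Step 2 — Cb = 1536.7 / 2808.108 ≈ 0.54724 (5 s.f.)

0.54724


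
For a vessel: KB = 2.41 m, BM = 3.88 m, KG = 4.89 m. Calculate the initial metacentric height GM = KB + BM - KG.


Formula: GM = KB + BM - KG
Step 1 — KM = KB + BM = 2.41 + 3.88 = 6.29 m
Step 2 — GM = KM - KG = 6.29 - 4.89 = 1.4 m

1.4 m


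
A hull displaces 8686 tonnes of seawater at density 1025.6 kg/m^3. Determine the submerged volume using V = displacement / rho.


Formula: V = mass / rho
Step 1 — convert tonnes to kg: 8686 t * 1000 = 8686000 kg
Step 2 — V = 8686000 / 1025.6 ≈ 8469.2 m^3 (5 s.f.)

8469.2 m^3


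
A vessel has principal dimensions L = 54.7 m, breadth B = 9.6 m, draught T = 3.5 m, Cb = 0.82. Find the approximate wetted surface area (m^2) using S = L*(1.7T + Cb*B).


Formula: S = 1.7*L*T + V/T with V = Cb*L*B*T, i.e. S = L * (1.7*T + Cb*B)
Step 1 — 1.7*T = 1.7 * 3.5 = 5.95 m
Step 2 — Cb*B = 0.82 * 9.6 = 7.872 m
Step 3 — 1.7*T + Cb*B = 5.95 + 7.872 = 13.822 m
Step 4 — S = 54.7 * 13.822 ≈ 756.06 m^2 (5 s.f.)

756.06 m^2


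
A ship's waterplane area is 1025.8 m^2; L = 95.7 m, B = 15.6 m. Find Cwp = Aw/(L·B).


Formula: Cwp = Aw / (L * B)
Step 1 — L * B = 95.7 * 15.6 = 1492.92 m^2
Step 2 — Cwp = 1025.8 / 1492.92 ≈ 0.68711 (5 s.f.)

0.68711


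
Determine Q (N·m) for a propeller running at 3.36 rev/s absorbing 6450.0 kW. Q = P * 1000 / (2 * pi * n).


Formula: Q = P_W / (2 * pi * n)
Step 1 — P_W = 6450.0 kW * 1000 = 6450000.0 W
Step 2 — 2 * pi * n = 2 * pi * 3.36 = 21.111503
Step 3 — Q = 6450000.0 / 21.111503 ≈ 305520 N·m (5 s.f.)

305520 N·m


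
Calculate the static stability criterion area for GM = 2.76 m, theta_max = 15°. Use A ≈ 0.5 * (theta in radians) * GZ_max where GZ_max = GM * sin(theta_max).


Formula: GZ_max = GM * sin(theta); Area = 0.5 * theta_rad * GZ_max
Step 1 — GZ_max = 2.76 * sin(15°) = 2.76 * 0.258819 = 0.71434 m
Step 2 — theta_rad = 15 * pi/180 = 0.261799 rad
Step 3 — Area = 0.5 * 0.261799 * 0.71434 ≈ 0.093507 m·rad (5 s.f.)

0.093507 m·rad


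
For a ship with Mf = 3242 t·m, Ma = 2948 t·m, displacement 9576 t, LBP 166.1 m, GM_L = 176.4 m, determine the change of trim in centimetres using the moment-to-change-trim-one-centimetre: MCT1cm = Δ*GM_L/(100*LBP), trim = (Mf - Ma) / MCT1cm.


Formula: net trimming moment = Mf - Ma; MCT1cm = Δ*GM_L/(100*LBP); trim = net moment / MCT1cm
Step 1 — net trimming moment = 3242 - 2948 = 294 t·m
Step 2 — MCT1cm = 9576 * 176.4 / (100 * 166.1) = 101.6982 t·m/cm
Step 3 — trim = 294 / 101.6982 ≈ 2.8909 cm (5 s.f.)

2.8909 cm


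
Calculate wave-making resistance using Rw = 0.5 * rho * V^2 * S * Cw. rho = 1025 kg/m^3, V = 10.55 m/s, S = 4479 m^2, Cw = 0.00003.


Formula: Rw = 0.5 * rho * V^2 * S * Cw
Step 1 — V^2 = 10.55^2 = 111.3025
Step 2 — 0.5 * rho * V^2 = 0.5 * 1025 * 111.3025 = 57042.53125
Step 3 — Rw = 57042.53125 * 4479 * 0.00003 ≈ 7664.8 N (5 s.f.)

7664.8 N


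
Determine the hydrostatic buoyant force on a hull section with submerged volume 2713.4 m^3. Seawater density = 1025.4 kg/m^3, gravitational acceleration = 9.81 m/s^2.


Formula: Fb = rho * g * V
Substituting: Fb = 1025.4 * 9.81 * 2713.4
Intermediate: 1025.4 * 9.81 = 10059.174
Result: Fb = 10059.174 * 2713.4 ≈ 27295000 N (5 s.f.)

27295000 N


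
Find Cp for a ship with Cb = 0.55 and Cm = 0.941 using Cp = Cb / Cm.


Formula: Cp = Cb / Cm
Substituting: Cp = 0.55 / 0.941
Result: Cp ≈ 0.58448 (5 s.f.)

0.58448


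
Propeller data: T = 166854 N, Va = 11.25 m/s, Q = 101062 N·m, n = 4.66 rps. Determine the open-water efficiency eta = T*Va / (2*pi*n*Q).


Formula: eta = T * Va / (2 * pi * n * Q)
Step 1 — numerator = T * Va = 166854 * 11.25 = 1877107.5
Step 2 — 2 * pi * n = 2 * pi * 4.66 = 29.279644
Step 3 — denominator = 29.279644 * 101062 = 2959059.38
Step 4 — eta = 1877107.5 / 2959059.38 ≈ 0.63436 (5 s.f.)

0.63436


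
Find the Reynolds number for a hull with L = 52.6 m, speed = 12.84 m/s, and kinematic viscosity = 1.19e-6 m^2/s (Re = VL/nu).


Formula: Re = V * L / nu
Step 1 — V * L = 12.84 * 52.6 = 675.384 m^2/s
Step 2 — Re = 675.384 / 1.19e-6 = 5.68e+08

5.68e+08


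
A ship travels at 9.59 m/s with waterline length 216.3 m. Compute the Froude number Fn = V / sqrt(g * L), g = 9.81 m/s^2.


Formula: Fn = V / sqrt(g * L)
Step 1 — g * L = 9.81 * 216.3 = 2121.903
Step 2 — sqrt(g * L) = sqrt(2121.903) = 46.064118
Step 3 — Fn = 9.59 / 46.064118 ≈ 0.20819 (5 s.f.)

0.20819


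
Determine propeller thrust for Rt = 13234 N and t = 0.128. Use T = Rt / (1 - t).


Formula: T = Rt / (1 - t)
Step 1 — (1 - t) = 1 - 0.128 = 0.872
Step 2 — T = 13234 / 0.872 ≈ 15177 N (5 s.f.)

15177 N


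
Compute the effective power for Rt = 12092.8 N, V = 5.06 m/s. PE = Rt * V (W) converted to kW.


Formula: PE = Rt * V / 1000 (kW)
Step 1 — PE (W) = 12092.8 * 5.06 = 61189.568 W
Step 2 — PE (kW) = 61189.568 / 1000 ≈ 61.190 kW (5 s.f.)

61.190 kW


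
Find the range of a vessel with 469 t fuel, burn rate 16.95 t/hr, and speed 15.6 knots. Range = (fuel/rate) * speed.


Formula: endurance = fuel / rate; range = endurance * speed
Step 1 — endurance = 469 / 16.95 = 27.6696 hours
Step 2 — range = 27.6696 * 15.6 ≈ 431.65 nautical miles (5 s.f.)

431.65 NM


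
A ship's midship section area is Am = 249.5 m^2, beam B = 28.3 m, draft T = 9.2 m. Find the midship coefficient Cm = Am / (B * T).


Formula: Cm = Am / (B * T)
Step 1 — B * T = 28.3 * 9.2 = 260.36 m^2
Step 2 — Cm = 249.5 / 260.36 ≈ 0.95829 (5 s.f.)

0.95829


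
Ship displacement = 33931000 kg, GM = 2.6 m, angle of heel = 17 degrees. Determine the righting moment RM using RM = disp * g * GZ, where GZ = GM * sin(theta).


Formula: GZ = GM * sin(theta); RM = disp * g * GZ
Step 1 — GZ = 2.6 * sin(17°) = 2.6 * 0.292372 = 0.760167 m
Step 2 — RM = 33931000 * 9.81 * 0.760167 ≈ 253030000 N·m (5 s.f.)

253030000 N·m


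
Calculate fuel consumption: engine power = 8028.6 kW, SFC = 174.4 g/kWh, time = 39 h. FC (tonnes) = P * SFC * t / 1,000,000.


Formula: FC (tonnes) = P * SFC * t / 1,000,000
Step 1 — P * SFC * t = 8028.6 * 174.4 * 39 = 54607325.76 g
Step 2 — FC (tonnes) = 54607325.76 / 1,000,000 ≈ 54.607 tonnes (5 s.f.)

54.607 tonnes


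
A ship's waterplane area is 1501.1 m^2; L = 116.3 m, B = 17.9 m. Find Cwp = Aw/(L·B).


Formula: Cwp = Aw / (L * B)
Step 1 — L * B = 116.3 * 17.9 = 2081.77 m^2
Step 2 — Cwp = 1501.1 / 2081.77 ≈ 0.72107 (5 s.f.)

0.72107


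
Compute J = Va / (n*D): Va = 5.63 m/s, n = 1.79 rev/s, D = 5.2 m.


Formula: J = Va / (n * D)
Step 1 — n * D = 1.79 * 5.2 = 9.308
Step 2 — J = 5.63 / 9.308 ≈ 0.60486 (5 s.f.)

0.60486


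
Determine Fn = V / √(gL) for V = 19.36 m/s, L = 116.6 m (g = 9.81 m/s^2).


Formula: Fn = V / sqrt(g * L)
Step 1 — g * L = 9.81 * 116.6 = 1143.846
Step 2 — sqrt(g * L) = sqrt(1143.846) = 33.820792
Step 3 — Fn = 19.36 / 33.820792 ≈ 0.57243 (5 s.f.)

0.57243


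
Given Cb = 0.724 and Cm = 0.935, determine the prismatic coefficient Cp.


Formula: Cp = Cb / Cm
Substituting: Cp = 0.724 / 0.935
Result: Cp ≈ 0.77433 (5 s.f.)

0.77433


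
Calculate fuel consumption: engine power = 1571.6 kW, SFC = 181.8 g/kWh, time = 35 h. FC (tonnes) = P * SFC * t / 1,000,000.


Formula: FC (tonnes) = P * SFC * t / 1,000,000
Step 1 — P * SFC * t = 1571.6 * 181.8 * 35 = 10000090.8 g
Step 2 — FC (tonnes) = 10000090.8 / 1,000,000 ≈ 10.000 tonnes (5 s.f.)

10.000 tonnes


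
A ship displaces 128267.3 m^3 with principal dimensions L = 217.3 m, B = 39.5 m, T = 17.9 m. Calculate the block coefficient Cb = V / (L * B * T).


Formula: Cb = V / (L * B * T)
Step 1 — L * B * T = 217.3 * 39.5 * 17.9 = 153641.965 m^3
Step 2 — Cb = 128267.3 / 153641.965 ≈ 0.83485 (5 s.f.)

0.83485


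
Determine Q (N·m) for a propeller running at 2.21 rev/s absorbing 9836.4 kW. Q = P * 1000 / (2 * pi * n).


Formula: Q = P_W / (2 * pi * n)
Step 1 — P_W = 9836.4 kW * 1000 = 9836400.0 W
Step 2 — 2 * pi * n = 2 * pi * 2.21 = 13.88584
Step 3 — Q = 9836400.0 / 13.88584 ≈ 708380 N·m (5 s.f.)

708380 N·m


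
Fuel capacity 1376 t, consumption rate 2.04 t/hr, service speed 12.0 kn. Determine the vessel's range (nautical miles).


Formula: endurance = fuel / rate; range = endurance * speed
Step 1 — endurance = 1376 / 2.04 = 674.5098 hours
Step 2 — range = 674.5098 * 12.0 ≈ 8094.1 nautical miles (5 s.f.)

8094.1 NM


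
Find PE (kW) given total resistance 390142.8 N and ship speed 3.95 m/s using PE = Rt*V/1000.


Formula: PE = Rt * V / 1000 (kW)
Step 1 — PE (W) = 390142.8 * 3.95 = 1541064.06 W
Step 2 — PE (kW) = 1541064.06 / 1000 ≈ 1541.1 kW (5 s.f.)

1541.1 kW


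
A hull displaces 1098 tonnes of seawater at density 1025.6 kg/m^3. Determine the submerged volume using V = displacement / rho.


Formula: V = mass / rho
Step 1 — convert tonnes to kg: 1098 t * 1000 = 1098000 kg
Step 2 — V = 1098000 / 1025.6 ≈ 1070.6 m^3 (5 s.f.)

1070.6 m^3


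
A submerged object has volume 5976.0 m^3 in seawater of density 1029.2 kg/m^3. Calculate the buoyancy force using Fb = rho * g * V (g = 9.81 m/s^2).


Formula: Fb = rho * g * V
Substituting: Fb = 1029.2 * 9.81 * 5976.0
Intermediate: 1029.2 * 9.81 = 10096.452
Result: Fb = 10096.452 * 5976.0 ≈ 60336000 N (5 s.f.)

60336000 N


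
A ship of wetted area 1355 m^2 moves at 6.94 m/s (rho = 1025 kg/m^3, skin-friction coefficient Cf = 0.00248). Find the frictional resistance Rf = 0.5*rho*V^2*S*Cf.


Formula: Rf = 0.5 * rho * V^2 * S * Cf
Step 1 — V^2 = 6.94^2 = 48.1636
Step 2 — 0.5 * rho * V^2 = 0.5 * 1025 * 48.1636 = 24683.845
Step 3 — Rf = 24683.845 * 1355 * 0.00248 ≈ 82948 N (5 s.f.)

82948 N


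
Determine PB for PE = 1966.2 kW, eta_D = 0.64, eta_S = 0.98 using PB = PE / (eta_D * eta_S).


Formula: PB = PE / (eta_D * eta_S)
Step 1 — combined efficiency = eta_D * eta_S = 0.64 * 0.98 = 0.6272
Step 2 — PB = 1966.2 / 0.6272 ≈ 3134.9 kW (5 s.f.)

3134.9 kW


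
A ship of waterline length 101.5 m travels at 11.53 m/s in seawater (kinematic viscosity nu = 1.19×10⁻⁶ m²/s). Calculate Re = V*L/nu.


Formula: Re = V * L / nu
Step 1 — V * L = 11.53 * 101.5 = 1170.295 m^2/s
Step 2 — Re = 1170.295 / 1.19e-6 = 9.83e+08

9.83e+08


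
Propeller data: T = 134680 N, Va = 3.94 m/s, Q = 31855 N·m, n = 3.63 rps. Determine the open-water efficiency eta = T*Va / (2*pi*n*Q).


Formula: eta = T * Va / (2 * pi * n * Q)
Step 1 — numerator = T * Va = 134680 * 3.94 = 530639.2
Step 2 — 2 * pi * n = 2 * pi * 3.63 = 22.807963
Step 3 — denominator = 22.807963 * 31855 = 726547.66
Step 4 — eta = 530639.2 / 726547.66 ≈ 0.73036 (5 s.f.)

0.73036


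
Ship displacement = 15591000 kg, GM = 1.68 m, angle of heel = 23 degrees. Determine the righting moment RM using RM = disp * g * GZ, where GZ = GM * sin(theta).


Formula: GZ = GM * sin(theta); RM = disp * g * GZ
Step 1 — GZ = 1.68 * sin(23°) = 1.68 * 0.390731 = 0.656428 m
Step 2 — RM = 15591000 * 9.81 * 0.656428 ≈ 100400000 N·m (5 s.f.)

100400000 N·m


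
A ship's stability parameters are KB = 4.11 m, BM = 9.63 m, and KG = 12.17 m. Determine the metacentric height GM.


Formula: GM = KB + BM - KG
Step 1 — KM = KB + BM = 4.11 + 9.63 = 13.74 m
Step 2 — GM = KM - KG = 13.74 - 12.17 = 1.57 m

1.57 m


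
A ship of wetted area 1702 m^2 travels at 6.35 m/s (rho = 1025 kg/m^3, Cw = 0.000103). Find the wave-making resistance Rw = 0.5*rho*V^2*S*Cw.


Formula: Rw = 0.5 * rho * V^2 * S * Cw
Step 1 — V^2 = 6.35^2 = 40.3225
Step 2 — 0.5 * rho * V^2 = 0.5 * 1025 * 40.3225 = 20665.28125
Step 3 — Rw = 20665.28125 * 1702 * 0.000103 ≈ 3622.7 N (5 s.f.)

3622.7 N


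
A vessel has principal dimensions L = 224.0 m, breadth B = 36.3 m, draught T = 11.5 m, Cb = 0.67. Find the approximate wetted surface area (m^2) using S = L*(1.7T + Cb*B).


Formula: S = 1.7*L*T + V/T with V = Cb*L*B*T, i.e. S = L * (1.7*T + Cb*B)
Step 1 — 1.7*T = 1.7 * 11.5 = 19.55 m
Step 2 — Cb*B = 0.67 * 36.3 = 24.321 m
Step 3 — 1.7*T + Cb*B = 19.55 + 24.321 = 43.871 m
Step 4 — S = 224.0 * 43.871 ≈ 9827.1 m^2 (5 s.f.)

9827.1 m^2


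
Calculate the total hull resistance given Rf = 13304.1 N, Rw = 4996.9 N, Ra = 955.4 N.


Formula: Rt = Rf + Rw + Ra
Substituting: Rt = 13304.1 + 4996.9 + 955.4
Result: Rt = 19256.4 N

19256.4 N


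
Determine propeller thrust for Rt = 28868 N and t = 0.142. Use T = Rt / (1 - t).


Formula: T = Rt / (1 - t)
Step 1 — (1 - t) = 1 - 0.142 = 0.858
Step 2 — T = 28868 / 0.858 ≈ 33646 N (5 s.f.)

33646 N


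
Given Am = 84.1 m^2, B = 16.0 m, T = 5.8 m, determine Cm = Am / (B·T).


Formula: Cm = Am / (B * T)
Step 1 — B * T = 16.0 * 5.8 = 92.8 m^2
Step 2 — Cm = 84.1 / 92.8 ≈ 0.90625 (5 s.f.)

0.90625


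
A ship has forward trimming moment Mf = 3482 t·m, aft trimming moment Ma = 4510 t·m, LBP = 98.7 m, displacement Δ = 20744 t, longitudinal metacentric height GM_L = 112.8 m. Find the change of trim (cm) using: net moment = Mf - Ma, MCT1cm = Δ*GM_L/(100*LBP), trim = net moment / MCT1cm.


Formula: net trimming moment = Mf - Ma; MCT1cm = Δ*GM_L/(100*LBP); trim = net moment / MCT1cm
Step 1 — net trimming moment = 3482 - 4510 = -1028 t·m
Step 2 — MCT1cm = 20744 * 112.8 / (100 * 98.7) = 237.0743 t·m/cm
Step 3 — trim = -1028 / 237.0743 ≈ -4.3362 cm (5 s.f.)

-4.3362 cm


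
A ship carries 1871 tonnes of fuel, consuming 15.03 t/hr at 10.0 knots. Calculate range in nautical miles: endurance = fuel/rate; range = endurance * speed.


Formula: endurance = fuel / rate; range = endurance * speed
Step 1 — endurance = 1871 / 15.03 = 124.4844 hours
Step 2 — range = 124.4844 * 10.0 ≈ 1244.8 nautical miles (5 s.f.)

1244.8 NM


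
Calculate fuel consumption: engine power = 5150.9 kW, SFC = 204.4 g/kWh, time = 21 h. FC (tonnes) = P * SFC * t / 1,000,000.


Formula: FC (tonnes) = P * SFC * t / 1,000,000
Step 1 — P * SFC * t = 5150.9 * 204.4 * 21 = 22109723.16 g
Step 2 — FC (tonnes) = 22109723.16 / 1,000,000 ≈ 22.110 tonnes (5 s.f.)

22.110 tonnes


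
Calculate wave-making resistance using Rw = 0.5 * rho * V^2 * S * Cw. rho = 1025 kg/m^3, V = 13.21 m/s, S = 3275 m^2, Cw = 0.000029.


Formula: Rw = 0.5 * rho * V^2 * S * Cw
Step 1 — V^2 = 13.21^2 = 174.5041
Step 2 — 0.5 * rho * V^2 = 0.5 * 1025 * 174.5041 = 89433.35125
Step 3 — Rw = 89433.35125 * 3275 * 0.000029 ≈ 8493.9 N (5 s.f.)

8493.9 N


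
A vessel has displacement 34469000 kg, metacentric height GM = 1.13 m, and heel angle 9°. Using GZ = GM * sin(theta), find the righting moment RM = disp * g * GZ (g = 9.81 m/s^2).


Formula: GZ = GM * sin(theta); RM = disp * g * GZ
Step 1 — GZ = 1.13 * sin(9°) = 1.13 * 0.156434 = 0.17677 m
Step 2 — RM = 34469000 * 9.81 * 0.17677 ≈ 59773000 N·m (5 s.f.)

59773000 N·m


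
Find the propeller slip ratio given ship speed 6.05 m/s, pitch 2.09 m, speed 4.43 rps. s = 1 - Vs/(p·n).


Formula: s = 1 - Vs / (p * n)
Step 1 — p * n = 2.09 * 4.43 = 9.2587
Step 2 — Vs / (p*n) = 6.05 / 9.2587 = 0.653439 (6 d.p.)
Step 3 — s = 1 - 0.653439 = 0.346561

0.346561


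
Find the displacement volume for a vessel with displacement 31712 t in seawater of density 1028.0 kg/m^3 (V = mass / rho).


Formula: V = mass / rho
Step 1 — convert tonnes to kg: 31712 t * 1000 = 31712000 kg
Step 2 — V = 31712000 / 1028.0 ≈ 30848 m^3 (5 s.f.)

30848 m^3


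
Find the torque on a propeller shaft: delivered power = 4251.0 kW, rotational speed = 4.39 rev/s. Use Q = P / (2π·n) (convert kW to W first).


Formula: Q = P_W / (2 * pi * n)
Step 1 — P_W = 4251.0 kW * 1000 = 4251000.0 W
Step 2 — 2 * pi * n = 2 * pi * 4.39 = 27.583183
Step 3 — Q = 4251000.0 / 27.583183 ≈ 154120 N·m (5 s.f.)

154120 N·m


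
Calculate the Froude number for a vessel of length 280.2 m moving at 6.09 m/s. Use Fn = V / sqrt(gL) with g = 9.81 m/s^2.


Formula: Fn = V / sqrt(g * L)
Step 1 — g * L = 9.81 * 280.2 = 2748.762
Step 2 — sqrt(g * L) = sqrt(2748.762) = 52.428637
Step 3 — Fn = 6.09 / 52.428637 ≈ 0.11616 (5 s.f.)

0.11616


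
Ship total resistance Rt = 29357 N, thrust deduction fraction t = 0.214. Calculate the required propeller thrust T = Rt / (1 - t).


Formula: T = Rt / (1 - t)
Step 1 — (1 - t) = 1 - 0.214 = 0.786
Step 2 — T = 29357 / 0.786 ≈ 37350 N (5 s.f.)

37350 N


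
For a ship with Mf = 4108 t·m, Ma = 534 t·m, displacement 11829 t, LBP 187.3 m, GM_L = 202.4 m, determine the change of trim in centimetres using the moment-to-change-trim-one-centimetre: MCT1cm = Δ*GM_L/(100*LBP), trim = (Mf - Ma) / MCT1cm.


Formula: net trimming moment = Mf - Ma; MCT1cm = Δ*GM_L/(100*LBP); trim = net moment / MCT1cm
Step 1 — net trimming moment = 4108 - 534 = 3574 t·m
Step 2 — MCT1cm = 11829 * 202.4 / (100 * 187.3) = 127.8265 t·m/cm
Step 3 — trim = 3574 / 127.8265 ≈ 27.960 cm (5 s.f.)

27.960 cm


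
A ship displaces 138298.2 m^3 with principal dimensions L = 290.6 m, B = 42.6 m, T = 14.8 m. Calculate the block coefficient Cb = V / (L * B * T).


Formula: Cb = V / (L * B * T)
Step 1 — L * B * T = 290.6 * 42.6 * 14.8 = 183217.488 m^3
Step 2 — Cb = 138298.2 / 183217.488 ≈ 0.75483 (5 s.f.)

0.75483


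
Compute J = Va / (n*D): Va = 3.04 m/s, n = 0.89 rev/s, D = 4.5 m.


Formula: J = Va / (n * D)
Step 1 — n * D = 0.89 * 4.5 = 4.005
Step 2 — J = 3.04 / 4.005 ≈ 0.75905 (5 s.f.)

0.75905


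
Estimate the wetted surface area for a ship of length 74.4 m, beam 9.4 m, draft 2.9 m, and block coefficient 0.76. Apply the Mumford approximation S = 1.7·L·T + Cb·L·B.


Formula: S = 1.7*L*T + V/T with V = Cb*L*B*T, i.e. S = L * (1.7*T + Cb*B)
Step 1 — 1.7*T = 1.7 * 2.9 = 4.93 m
Step 2 — Cb*B = 0.76 * 9.4 = 7.144 m
Step 3 — 1.7*T + Cb*B = 4.93 + 7.144 = 12.074 m
Step 4 — S = 74.4 * 12.074 ≈ 898.31 m^2 (5 s.f.)

898.31 m^2


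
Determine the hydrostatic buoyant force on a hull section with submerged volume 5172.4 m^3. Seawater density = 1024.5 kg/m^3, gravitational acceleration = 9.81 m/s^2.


Formula: Fb = rho * g * V
Substituting: Fb = 1024.5 * 9.81 * 5172.4
Intermediate: 1024.5 * 9.81 = 10050.345
Result: Fb = 10050.345 * 5172.4 ≈ 51984000 N (5 s.f.)

51984000 N


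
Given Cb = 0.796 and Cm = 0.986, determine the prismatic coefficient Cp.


Formula: Cp = Cb / Cm
Substituting: Cp = 0.796 / 0.986
Result: Cp ≈ 0.80730 (5 s.f.)

0.80730


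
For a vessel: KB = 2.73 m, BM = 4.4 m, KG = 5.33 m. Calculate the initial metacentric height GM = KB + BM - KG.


Formula: GM = KB + BM - KG
Step 1 — KM = KB + BM = 2.73 + 4.4 = 7.13 m
Step 2 — GM = KM - KG = 7.13 - 5.33 = 1.8 m

1.8 m


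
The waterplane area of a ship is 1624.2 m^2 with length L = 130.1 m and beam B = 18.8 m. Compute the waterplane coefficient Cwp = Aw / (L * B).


Formula: Cwp = Aw / (L * B)
Step 1 — L * B = 130.1 * 18.8 = 2445.88 m^2
Step 2 — Cwp = 1624.2 / 2445.88 ≈ 0.66406 (5 s.f.)

0.66406


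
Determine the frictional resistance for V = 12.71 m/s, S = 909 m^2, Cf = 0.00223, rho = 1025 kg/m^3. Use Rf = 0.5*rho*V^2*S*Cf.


Formula: Rf = 0.5 * rho * V^2 * S * Cf
Step 1 — V^2 = 12.71^2 = 161.5441
Step 2 — 0.5 * rho * V^2 = 0.5 * 1025 * 161.5441 = 82791.35125
Step 3 — Rf = 82791.35125 * 909 * 0.00223 ≈ 167820 N (5 s.f.)

167820 N


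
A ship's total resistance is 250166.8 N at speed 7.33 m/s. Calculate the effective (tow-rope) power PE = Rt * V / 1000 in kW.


Formula: PE = Rt * V / 1000 (kW)
Step 1 — PE (W) = 250166.8 * 7.33 = 1833722.644 W
Step 2 — PE (kW) = 1833722.644 / 1000 ≈ 1833.7 kW (5 s.f.)

1833.7 kW


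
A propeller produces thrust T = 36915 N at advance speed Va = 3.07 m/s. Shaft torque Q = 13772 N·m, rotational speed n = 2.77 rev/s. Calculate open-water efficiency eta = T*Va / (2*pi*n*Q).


Formula: eta = T * Va / (2 * pi * n * Q)
Step 1 — numerator = T * Va = 36915 * 3.07 = 113329.05
Step 2 — 2 * pi * n = 2 * pi * 2.77 = 17.404423
Step 3 — denominator = 17.404423 * 13772 = 239693.71
Step 4 — eta = 113329.05 / 239693.71 ≈ 0.47281 (5 s.f.)

0.47281


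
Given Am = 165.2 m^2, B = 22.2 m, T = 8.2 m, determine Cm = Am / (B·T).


Formula: Cm = Am / (B * T)
Step 1 — B * T = 22.2 * 8.2 = 182.04 m^2
Step 2 — Cm = 165.2 / 182.04 ≈ 0.90749 (5 s.f.)

0.90749


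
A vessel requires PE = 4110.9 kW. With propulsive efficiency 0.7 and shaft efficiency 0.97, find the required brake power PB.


Formula: PB = PE / (eta_D * eta_S)
Step 1 — combined efficiency = eta_D * eta_S = 0.7 * 0.97 = 0.679
Step 2 — PB = 4110.9 / 0.679 ≈ 6054.3 kW (5 s.f.)

6054.3 kW


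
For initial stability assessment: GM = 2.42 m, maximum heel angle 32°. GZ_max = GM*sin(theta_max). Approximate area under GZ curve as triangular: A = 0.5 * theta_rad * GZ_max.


Formula: GZ_max = GM * sin(theta); Area = 0.5 * theta_rad * GZ_max
Step 1 — GZ_max = 2.42 * sin(32°) = 2.42 * 0.529919 = 1.282404 m
Step 2 — theta_rad = 32 * pi/180 = 0.558505 rad
Step 3 — Area = 0.5 * 0.558505 * 1.282404 ≈ 0.35811 m·rad (5 s.f.)

0.35811 m·rad


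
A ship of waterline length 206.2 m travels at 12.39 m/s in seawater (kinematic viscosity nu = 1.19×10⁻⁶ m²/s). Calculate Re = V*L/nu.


Formula: Re = V * L / nu
Step 1 — V * L = 12.39 * 206.2 = 2554.818 m^2/s
Step 2 — Re = 2554.818 / 1.19e-6 = 2.15e+09

2.15e+09


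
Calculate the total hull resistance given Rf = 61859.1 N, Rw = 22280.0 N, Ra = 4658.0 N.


Formula: Rt = Rf + Rw + Ra
Substituting: Rt = 61859.1 + 22280.0 + 4658.0
Result: Rt = 88797.1 N

88797.1 N


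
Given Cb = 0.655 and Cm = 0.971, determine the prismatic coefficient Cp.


Formula: Cp = Cb / Cm
Substituting: Cp = 0.655 / 0.971
Result: Cp ≈ 0.67456 (5 s.f.)

0.67456


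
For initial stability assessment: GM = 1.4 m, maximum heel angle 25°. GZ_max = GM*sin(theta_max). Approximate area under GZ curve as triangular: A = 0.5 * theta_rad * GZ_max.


Formula: GZ_max = GM * sin(theta); Area = 0.5 * theta_rad * GZ_max
Step 1 — GZ_max = 1.4 * sin(25°) = 1.4 * 0.422618 = 0.591665 m
Step 2 — theta_rad = 25 * pi/180 = 0.436332 rad
Step 3 — Area = 0.5 * 0.436332 * 0.591665 ≈ 0.12908 m·rad (5 s.f.)

0.12908 m·rad


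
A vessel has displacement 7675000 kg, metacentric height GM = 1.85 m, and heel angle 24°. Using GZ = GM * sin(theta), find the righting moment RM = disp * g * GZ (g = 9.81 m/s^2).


Formula: GZ = GM * sin(theta); RM = disp * g * GZ
Step 1 — GZ = 1.85 * sin(24°) = 1.85 * 0.406737 = 0.752463 m
Step 2 — RM = 7675000 * 9.81 * 0.752463 ≈ 56654000 N·m (5 s.f.)

56654000 N·m


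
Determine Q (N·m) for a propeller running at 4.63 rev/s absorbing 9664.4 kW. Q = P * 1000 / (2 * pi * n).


Formula: Q = P_W / (2 * pi * n)
Step 1 — P_W = 9664.4 kW * 1000 = 9664400.0 W
Step 2 — 2 * pi * n = 2 * pi * 4.63 = 29.091148
Step 3 — Q = 9664400.0 / 29.091148 ≈ 332210 N·m (5 s.f.)

332210 N·m


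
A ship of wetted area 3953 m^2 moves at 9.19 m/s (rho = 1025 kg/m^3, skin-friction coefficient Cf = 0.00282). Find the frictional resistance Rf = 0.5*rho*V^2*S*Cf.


Formula: Rf = 0.5 * rho * V^2 * S * Cf
Step 1 — V^2 = 9.19^2 = 84.4561
Step 2 — 0.5 * rho * V^2 = 0.5 * 1025 * 84.4561 = 43283.75125
Step 3 — Rf = 43283.75125 * 3953 * 0.00282 ≈ 482500 N (5 s.f.)

482500 N


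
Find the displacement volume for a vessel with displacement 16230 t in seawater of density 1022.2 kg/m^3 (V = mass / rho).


Formula: V = mass / rho
Step 1 — convert tonnes to kg: 16230 t * 1000 = 16230000 kg
Step 2 — V = 16230000 / 1022.2 ≈ 15878 m^3 (5 s.f.)

15878 m^3


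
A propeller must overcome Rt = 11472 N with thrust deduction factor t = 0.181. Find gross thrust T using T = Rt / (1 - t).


Formula: T = Rt / (1 - t)
Step 1 — (1 - t) = 1 - 0.181 = 0.819
Step 2 — T = 11472 / 0.819 ≈ 14007 N (5 s.f.)

14007 N


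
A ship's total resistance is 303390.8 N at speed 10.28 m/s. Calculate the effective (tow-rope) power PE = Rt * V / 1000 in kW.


Formula: PE = Rt * V / 1000 (kW)
Step 1 — PE (W) = 303390.8 * 10.28 = 3118857.424 W
Step 2 — PE (kW) = 3118857.424 / 1000 ≈ 3118.9 kW (5 s.f.)

3118.9 kW


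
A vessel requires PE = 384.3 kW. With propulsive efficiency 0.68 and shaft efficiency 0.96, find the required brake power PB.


Formula: PB = PE / (eta_D * eta_S)
Step 1 — combined efficiency = eta_D * eta_S = 0.68 * 0.96 = 0.6528
Step 2 — PB = 384.3 / 0.6528 ≈ 588.69 kW (5 s.f.)

588.69 kW


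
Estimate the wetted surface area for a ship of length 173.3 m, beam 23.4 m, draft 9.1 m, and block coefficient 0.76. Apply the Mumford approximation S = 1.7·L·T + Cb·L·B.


Formula: S = 1.7*L*T + V/T with V = Cb*L*B*T, i.e. S = L * (1.7*T + Cb*B)
Step 1 — 1.7*T = 1.7 * 9.1 = 15.47 m
Step 2 — Cb*B = 0.76 * 23.4 = 17.784 m
Step 3 — 1.7*T + Cb*B = 15.47 + 17.784 = 33.254 m
Step 4 — S = 173.3 * 33.254 ≈ 5762.9 m^2 (5 s.f.)

5762.9 m^2


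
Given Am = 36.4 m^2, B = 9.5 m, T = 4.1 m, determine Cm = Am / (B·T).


Formula: Cm = Am / (B * T)
Step 1 — B * T = 9.5 * 4.1 = 38.95 m^2
Step 2 — Cm = 36.4 / 38.95 ≈ 0.93453 (5 s.f.)

0.93453


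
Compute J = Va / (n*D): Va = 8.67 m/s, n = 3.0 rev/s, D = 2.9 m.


Formula: J = Va / (n * D)
Step 1 — n * D = 3.0 * 2.9 = 8.7
Step 2 — J = 8.67 / 8.7 ≈ 0.99655 (5 s.f.)

0.99655


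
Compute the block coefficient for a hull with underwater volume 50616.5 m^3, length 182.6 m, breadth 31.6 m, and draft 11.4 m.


Formula: Cb = V / (L * B * T)
Step 1 — L * B * T = 182.6 * 31.6 * 11.4 = 65779.824 m^3
Step 2 — Cb = 50616.5 / 65779.824 ≈ 0.76948 (5 s.f.)

0.76948


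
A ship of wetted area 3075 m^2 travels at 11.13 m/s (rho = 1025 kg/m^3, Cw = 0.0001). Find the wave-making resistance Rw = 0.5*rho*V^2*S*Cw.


Formula: Rw = 0.5 * rho * V^2 * S * Cw
Step 1 — V^2 = 11.13^2 = 123.8769
Step 2 — 0.5 * rho * V^2 = 0.5 * 1025 * 123.8769 = 63486.91125
Step 3 — Rw = 63486.91125 * 3075 * 0.0001 ≈ 19522 N (5 s.f.)

19522 N


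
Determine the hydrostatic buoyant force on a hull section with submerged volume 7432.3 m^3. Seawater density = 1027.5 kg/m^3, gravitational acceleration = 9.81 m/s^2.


Formula: Fb = rho * g * V
Substituting: Fb = 1027.5 * 9.81 * 7432.3
Intermediate: 1027.5 * 9.81 = 10079.775
Result: Fb = 10079.775 * 7432.3 ≈ 74916000 N (5 s.f.)

74916000 N


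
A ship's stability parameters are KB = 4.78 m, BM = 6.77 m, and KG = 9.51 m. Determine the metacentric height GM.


Formula: GM = KB + BM - KG
Step 1 — KM = KB + BM = 4.78 + 6.77 = 11.55 m
Step 2 — GM = KM - KG = 11.55 - 9.51 = 2.04 m

2.04 m


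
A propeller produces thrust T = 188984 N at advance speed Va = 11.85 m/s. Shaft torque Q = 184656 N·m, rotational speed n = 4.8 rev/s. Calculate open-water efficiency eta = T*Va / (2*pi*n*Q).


Formula: eta = T * Va / (2 * pi * n * Q)
Step 1 — numerator = T * Va = 188984 * 11.85 = 2239460.4
Step 2 — 2 * pi * n = 2 * pi * 4.8 = 30.159289
Step 3 — denominator = 30.159289 * 184656 = 5569093.67
Step 4 — eta = 2239460.4 / 5569093.67 ≈ 0.40212 (5 s.f.)

0.40212


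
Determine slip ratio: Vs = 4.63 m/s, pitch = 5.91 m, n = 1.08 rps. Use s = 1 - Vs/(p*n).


Formula: s = 1 - Vs / (p * n)
Step 1 — p * n = 5.91 * 1.08 = 6.3828
Step 2 — Vs / (p*n) = 4.63 / 6.3828 = 0.725387 (6 d.p.)
Step 3 — s = 1 - 0.725387 = 0.274613

0.274613


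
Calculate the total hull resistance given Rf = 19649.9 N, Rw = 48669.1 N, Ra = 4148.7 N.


Formula: Rt = Rf + Rw + Ra
Substituting: Rt = 19649.9 + 48669.1 + 4148.7
Result: Rt = 72467.7 N

72467.7 N


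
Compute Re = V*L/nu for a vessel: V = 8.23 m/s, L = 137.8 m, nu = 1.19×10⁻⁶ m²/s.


Formula: Re = V * L / nu
Step 1 — V * L = 8.23 * 137.8 = 1134.094 m^2/s
Step 2 — Re = 1134.094 / 1.19e-6 = 9.53e+08

9.53e+08


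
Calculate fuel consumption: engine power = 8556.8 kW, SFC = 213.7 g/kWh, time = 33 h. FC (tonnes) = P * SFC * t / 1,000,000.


Formula: FC (tonnes) = P * SFC * t / 1,000,000
Step 1 — P * SFC * t = 8556.8 * 213.7 * 33 = 60343409.28 g
Step 2 — FC (tonnes) = 60343409.28 / 1,000,000 ≈ 60.343 tonnes (5 s.f.)

60.343 tonnes


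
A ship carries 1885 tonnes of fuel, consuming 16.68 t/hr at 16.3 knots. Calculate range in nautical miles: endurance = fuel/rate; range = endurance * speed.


Formula: endurance = fuel / rate; range = endurance * speed
Step 1 — endurance = 1885 / 16.68 = 113.0096 hours
Step 2 — range = 113.0096 * 16.3 ≈ 1842.1 nautical miles (5 s.f.)

1842.1 NM


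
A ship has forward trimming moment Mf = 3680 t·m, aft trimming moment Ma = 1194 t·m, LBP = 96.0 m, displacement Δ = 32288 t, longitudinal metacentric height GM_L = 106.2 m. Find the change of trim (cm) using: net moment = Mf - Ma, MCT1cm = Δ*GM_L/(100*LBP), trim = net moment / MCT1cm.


Formula: net trimming moment = Mf - Ma; MCT1cm = Δ*GM_L/(100*LBP); trim = net moment / MCT1cm
Step 1 — net trimming moment = 3680 - 1194 = 2486 t·m
Step 2 — MCT1cm = 32288 * 106.2 / (100 * 96.0) = 357.186 t·m/cm
Step 3 — trim = 2486 / 357.186 ≈ 6.9600 cm (5 s.f.)

6.9600 cm


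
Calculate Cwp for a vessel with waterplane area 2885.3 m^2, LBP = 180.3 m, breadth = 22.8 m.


Formula: Cwp = Aw / (L * B)
Step 1 — L * B = 180.3 * 22.8 = 4110.84 m^2
Step 2 — Cwp = 2885.3 / 4110.84 ≈ 0.70188 (5 s.f.)

0.70188


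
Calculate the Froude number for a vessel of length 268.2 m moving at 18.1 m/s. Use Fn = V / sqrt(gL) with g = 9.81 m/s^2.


Formula: Fn = V / sqrt(g * L)
Step 1 — g * L = 9.81 * 268.2 = 2631.042
Step 2 — sqrt(g * L) = sqrt(2631.042) = 51.293684
Step 3 — Fn = 18.1 / 51.293684 ≈ 0.35287 (5 s.f.)

0.35287


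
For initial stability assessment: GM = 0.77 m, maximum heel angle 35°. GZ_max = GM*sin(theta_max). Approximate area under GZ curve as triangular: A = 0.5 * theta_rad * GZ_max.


Formula: GZ_max = GM * sin(theta); Area = 0.5 * theta_rad * GZ_max
Step 1 — GZ_max = 0.77 * sin(35°) = 0.77 * 0.573576 = 0.441654 m
Step 2 — theta_rad = 35 * pi/180 = 0.610865 rad
Step 3 — Area = 0.5 * 0.610865 * 0.441654 ≈ 0.13490 m·rad (5 s.f.)

0.13490 m·rad


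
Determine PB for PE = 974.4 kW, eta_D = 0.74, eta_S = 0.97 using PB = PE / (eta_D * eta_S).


Formula: PB = PE / (eta_D * eta_S)
Step 1 — combined efficiency = eta_D * eta_S = 0.74 * 0.97 = 0.7178
Step 2 — PB = 974.4 / 0.7178 ≈ 1357.5 kW (5 s.f.)

1357.5 kW


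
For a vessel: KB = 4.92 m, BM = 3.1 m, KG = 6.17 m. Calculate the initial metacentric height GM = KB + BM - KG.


Formula: GM = KB + BM - KG
Step 1 — KM = KB + BM = 4.92 + 3.1 = 8.02 m
Step 2 — GM = KM - KG = 8.02 - 6.17 = 1.85 m

1.85 m


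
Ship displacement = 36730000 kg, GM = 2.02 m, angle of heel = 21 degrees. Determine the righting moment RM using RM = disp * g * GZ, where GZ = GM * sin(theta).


Formula: GZ = GM * sin(theta); RM = disp * g * GZ
Step 1 — GZ = 2.02 * sin(21°) = 2.02 * 0.358368 = 0.723903 m
Step 2 — RM = 36730000 * 9.81 * 0.723903 ≈ 260840000 N·m (5 s.f.)

260840000 N·m


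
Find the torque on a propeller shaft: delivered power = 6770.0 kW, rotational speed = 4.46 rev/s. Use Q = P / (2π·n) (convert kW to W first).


Formula: Q = P_W / (2 * pi * n)
Step 1 — P_W = 6770.0 kW * 1000 = 6770000.0 W
Step 2 — 2 * pi * n = 2 * pi * 4.46 = 28.023006
Step 3 — Q = 6770000.0 / 28.023006 ≈ 241590 N·m (5 s.f.)

241590 N·m


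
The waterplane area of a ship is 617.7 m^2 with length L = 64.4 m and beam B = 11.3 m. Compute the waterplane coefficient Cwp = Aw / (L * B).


Formula: Cwp = Aw / (L * B)
Step 1 — L * B = 64.4 * 11.3 = 727.72 m^2
Step 2 — Cwp = 617.7 / 727.72 ≈ 0.84882 (5 s.f.)

0.84882


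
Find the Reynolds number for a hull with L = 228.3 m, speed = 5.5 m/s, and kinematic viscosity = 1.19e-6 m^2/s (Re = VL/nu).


Formula: Re = V * L / nu
Step 1 — V * L = 5.5 * 228.3 = 1255.65 m^2/s
Step 2 — Re = 1255.65 / 1.19e-6 = 1.06e+09

1.06e+09


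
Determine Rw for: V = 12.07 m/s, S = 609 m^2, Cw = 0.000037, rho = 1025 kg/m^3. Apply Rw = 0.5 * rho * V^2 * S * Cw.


Formula: Rw = 0.5 * rho * V^2 * S * Cw
Step 1 — V^2 = 12.07^2 = 145.6849
Step 2 — 0.5 * rho * V^2 = 0.5 * 1025 * 145.6849 = 74663.51125
Step 3 — Rw = 74663.51125 * 609 * 0.000037 ≈ 1682.4 N (5 s.f.)

1682.4 N


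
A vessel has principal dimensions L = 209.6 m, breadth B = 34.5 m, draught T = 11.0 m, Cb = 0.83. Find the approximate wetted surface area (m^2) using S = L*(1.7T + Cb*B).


Formula: S = 1.7*L*T + V/T with V = Cb*L*B*T, i.e. S = L * (1.7*T + Cb*B)
Step 1 — 1.7*T = 1.7 * 11.0 = 18.7 m
Step 2 — Cb*B = 0.83 * 34.5 = 28.635 m
Step 3 — 1.7*T + Cb*B = 18.7 + 28.635 = 47.335 m
Step 4 — S = 209.6 * 47.335 ≈ 9921.4 m^2 (5 s.f.)

9921.4 m^2


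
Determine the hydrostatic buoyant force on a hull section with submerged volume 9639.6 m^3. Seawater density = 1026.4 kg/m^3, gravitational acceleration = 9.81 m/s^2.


Formula: Fb = rho * g * V
Substituting: Fb = 1026.4 * 9.81 * 9639.6
Intermediate: 1026.4 * 9.81 = 10068.984
Result: Fb = 10068.984 * 9639.6 ≈ 97061000 N (5 s.f.)

97061000 N


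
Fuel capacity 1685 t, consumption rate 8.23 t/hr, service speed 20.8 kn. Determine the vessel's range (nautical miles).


Formula: endurance = fuel / rate; range = endurance * speed
Step 1 — endurance = 1685 / 8.23 = 204.7388 hours
Step 2 — range = 204.7388 * 20.8 ≈ 4258.6 nautical miles (5 s.f.)

4258.6 NM


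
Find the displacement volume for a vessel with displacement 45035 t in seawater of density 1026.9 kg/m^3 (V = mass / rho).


Formula: V = mass / rho
Step 1 — convert tonnes to kg: 45035 t * 1000 = 45035000 kg
Step 2 — V = 45035000 / 1026.9 ≈ 43855 m^3 (5 s.f.)

43855 m^3


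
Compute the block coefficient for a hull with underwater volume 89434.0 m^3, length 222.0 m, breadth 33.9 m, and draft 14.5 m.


Formula: Cb = V / (L * B * T)
Step 1 — L * B * T = 222.0 * 33.9 * 14.5 = 109124.1 m^3
Step 2 — Cb = 89434.0 / 109124.1 ≈ 0.81956 (5 s.f.)

0.81956


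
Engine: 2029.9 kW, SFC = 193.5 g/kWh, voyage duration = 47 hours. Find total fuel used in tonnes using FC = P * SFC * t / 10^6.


Formula: FC (tonnes) = P * SFC * t / 1,000,000
Step 1 — P * SFC * t = 2029.9 * 193.5 * 47 = 18460925.55 g
Step 2 — FC (tonnes) = 18460925.55 / 1,000,000 ≈ 18.461 tonnes (5 s.f.)

18.461 tonnes


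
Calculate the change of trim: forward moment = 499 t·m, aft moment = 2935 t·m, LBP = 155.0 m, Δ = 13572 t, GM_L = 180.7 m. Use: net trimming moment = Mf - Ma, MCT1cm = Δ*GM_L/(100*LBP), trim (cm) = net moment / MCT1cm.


Formula: net trimming moment = Mf - Ma; MCT1cm = Δ*GM_L/(100*LBP); trim = net moment / MCT1cm
Step 1 — net trimming moment = 499 - 2935 = -2436 t·m
Step 2 — MCT1cm = 13572 * 180.7 / (100 * 155.0) = 158.2233 t·m/cm
Step 3 — trim = -2436 / 158.2233 ≈ -15.396 cm (5 s.f.)

-15.396 cm


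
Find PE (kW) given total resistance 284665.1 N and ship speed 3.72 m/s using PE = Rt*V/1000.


Formula: PE = Rt * V / 1000 (kW)
Step 1 — PE (W) = 284665.1 * 3.72 = 1058954.172 W
Step 2 — PE (kW) = 1058954.172 / 1000 ≈ 1059.0 kW (5 s.f.)

1059.0 kW


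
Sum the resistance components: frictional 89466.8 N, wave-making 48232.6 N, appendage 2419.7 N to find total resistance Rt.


Formula: Rt = Rf + Rw + Ra
Substituting: Rt = 89466.8 + 48232.6 + 2419.7
Result: Rt = 140119.1 N

140119.1 N


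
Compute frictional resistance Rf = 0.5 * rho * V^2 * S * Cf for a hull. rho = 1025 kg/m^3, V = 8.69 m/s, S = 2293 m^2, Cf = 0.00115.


Formula: Rf = 0.5 * rho * V^2 * S * Cf
Step 1 — V^2 = 8.69^2 = 75.5161
Step 2 — 0.5 * rho * V^2 = 0.5 * 1025 * 75.5161 = 38702.00125
Step 3 — Rf = 38702.00125 * 2293 * 0.00115 ≈ 102060 N (5 s.f.)

102060 N
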